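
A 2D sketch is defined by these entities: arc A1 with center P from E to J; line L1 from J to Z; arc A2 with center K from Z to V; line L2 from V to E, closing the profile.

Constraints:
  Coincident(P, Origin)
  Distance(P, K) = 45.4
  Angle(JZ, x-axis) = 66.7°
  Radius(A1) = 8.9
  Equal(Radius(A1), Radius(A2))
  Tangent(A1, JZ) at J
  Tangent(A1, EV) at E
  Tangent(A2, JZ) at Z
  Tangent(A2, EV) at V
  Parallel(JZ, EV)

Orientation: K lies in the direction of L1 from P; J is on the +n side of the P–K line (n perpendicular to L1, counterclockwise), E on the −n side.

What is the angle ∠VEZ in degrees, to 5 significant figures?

21.409°

Tangency of A1 to both parallel lines with radius 8.9 puts J and E at P ± 8.9·n: J = (-8.1742, 3.5204), E = (8.1742, -3.5204). Equal radii place Z and V the same way about K: Z = K + 8.9·n = (9.7836, 45.218), V = K − 8.9·n = (26.132, 38.177). Then cos ∠VEZ = EV·EZ / (|EV||EZ|), giving 21.409°.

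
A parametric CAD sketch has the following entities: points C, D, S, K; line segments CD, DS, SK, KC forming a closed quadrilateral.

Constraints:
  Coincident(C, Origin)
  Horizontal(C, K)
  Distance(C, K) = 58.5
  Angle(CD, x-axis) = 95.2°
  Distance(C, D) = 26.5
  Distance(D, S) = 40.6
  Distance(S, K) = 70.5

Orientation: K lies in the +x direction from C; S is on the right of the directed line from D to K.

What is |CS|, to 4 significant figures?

17.12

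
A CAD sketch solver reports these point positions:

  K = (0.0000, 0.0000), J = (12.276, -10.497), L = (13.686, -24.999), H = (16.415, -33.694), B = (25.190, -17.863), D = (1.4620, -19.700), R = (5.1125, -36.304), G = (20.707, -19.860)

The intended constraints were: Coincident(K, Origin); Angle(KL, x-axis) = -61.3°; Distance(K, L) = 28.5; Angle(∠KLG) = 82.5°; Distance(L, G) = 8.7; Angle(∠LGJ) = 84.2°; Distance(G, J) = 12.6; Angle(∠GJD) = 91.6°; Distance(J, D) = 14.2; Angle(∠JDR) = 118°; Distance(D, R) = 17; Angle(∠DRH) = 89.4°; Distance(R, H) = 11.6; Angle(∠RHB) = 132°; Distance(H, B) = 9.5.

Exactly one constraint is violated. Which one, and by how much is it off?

Distance(H, B) = 9.5 — off by 8.60.

K = (0.00, 0.00) ✓; KL at -61.30° ✓; |KL| = 28.50 ✓; ∠KLG = 82.50° ✓; |LG| = 8.701 ✓; ∠LGJ = 84.20° ✓; |GJ| = 12.60 ✓; ∠GJD = 91.60° ✓; |JD| = 14.20 ✓; ∠JDR = 118.0° ✓; |DR| = 17.00 ✓; ∠DRH = 89.40° ✓; |RH| = 11.60 ✓; ∠RHB = 132.0° ✓; |HB| = 18.10 ✗.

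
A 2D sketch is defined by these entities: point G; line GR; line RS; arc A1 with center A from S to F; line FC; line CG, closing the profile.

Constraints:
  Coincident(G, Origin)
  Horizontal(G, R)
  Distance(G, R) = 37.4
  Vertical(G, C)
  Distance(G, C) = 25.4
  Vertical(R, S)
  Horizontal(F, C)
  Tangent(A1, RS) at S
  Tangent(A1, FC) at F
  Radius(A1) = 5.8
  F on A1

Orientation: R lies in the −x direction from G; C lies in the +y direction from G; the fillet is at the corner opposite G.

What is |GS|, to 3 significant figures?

42.2

G is at the origin; GR is horizontal with |GR| = 37.4 and R on the −x side, so R = (-37.4, 0.00). GC is vertical with |GC| = 25.4 and C on the +y side, so C = (0.00, 25.4). The virtual corner opposite G is at (-37.4, 25.4). The tangent condition forces AS to be normal to RS and since A1 is tangent to FC there, AF ⟂ FC, with radius 5.8, so the center A sits 5.8 in from both sides at A = (-31.6, 19.6). That places the tangent points at S = (-37.4, 19.6) on RS and F = (-31.6, 25.4) on FC. Then |GS| = |S − G| = 42.2.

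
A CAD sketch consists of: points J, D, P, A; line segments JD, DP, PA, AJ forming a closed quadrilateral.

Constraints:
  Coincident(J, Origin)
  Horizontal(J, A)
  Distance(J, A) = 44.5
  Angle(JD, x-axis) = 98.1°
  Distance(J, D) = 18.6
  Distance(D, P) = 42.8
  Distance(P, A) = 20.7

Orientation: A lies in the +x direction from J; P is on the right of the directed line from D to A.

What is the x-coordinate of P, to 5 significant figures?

27.575

Checks: |DP| = 42.80 ✓; |PA| = 20.70 ✓.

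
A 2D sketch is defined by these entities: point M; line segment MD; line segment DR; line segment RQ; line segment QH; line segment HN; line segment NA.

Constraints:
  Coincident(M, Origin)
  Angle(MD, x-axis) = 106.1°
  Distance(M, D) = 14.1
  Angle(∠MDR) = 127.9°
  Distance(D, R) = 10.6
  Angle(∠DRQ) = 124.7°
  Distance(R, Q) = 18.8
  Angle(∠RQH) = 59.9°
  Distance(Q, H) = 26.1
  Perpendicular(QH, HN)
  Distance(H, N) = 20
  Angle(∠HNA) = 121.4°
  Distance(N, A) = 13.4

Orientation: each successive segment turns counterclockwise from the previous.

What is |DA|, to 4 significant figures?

11.22

M is at the origin; MD runs at 106.1° with length 14.1, so D = (-3.910, 13.55). ∠MDR = 127.9° gives DR at 158.2° from the x-axis; with |DR| = 10.6, R = (-13.75, 17.48). ∠DRQ = 124.7° gives RQ at -146.5° from the x-axis; with |RQ| = 18.8, Q = (-29.43, 7.107). ∠RQH = 59.9° gives QH at -26.40° from the x-axis; with |QH| = 26.1, H = (-6.051, -4.498). The perpendicularity gives HN at right angles to QH, so HN runs at 63.60°; with |HN| = 20.0, N = (2.842, 13.42). ∠HNA = 121.4° gives NA at 122.2° from the x-axis; with |NA| = 13.4, A = (-4.299, 24.76). Then |DA| = |A − D| = 11.22.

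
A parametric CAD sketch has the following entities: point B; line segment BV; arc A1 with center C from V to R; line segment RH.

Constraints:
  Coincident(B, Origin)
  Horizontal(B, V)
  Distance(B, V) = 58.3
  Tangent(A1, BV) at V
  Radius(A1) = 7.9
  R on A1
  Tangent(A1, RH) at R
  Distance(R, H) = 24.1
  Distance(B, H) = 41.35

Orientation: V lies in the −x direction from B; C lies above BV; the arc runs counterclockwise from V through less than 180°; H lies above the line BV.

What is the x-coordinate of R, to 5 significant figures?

-52.516

Checks: B.y = 0.00, V.y = 0.00 ✓; |CV| = 7.900 ✓; |CR| = 7.900 ✓; ∠(CR, RH) = 90.00° ✓; |RH| = 24.10 ✓; |BH| = 41.35 ✓.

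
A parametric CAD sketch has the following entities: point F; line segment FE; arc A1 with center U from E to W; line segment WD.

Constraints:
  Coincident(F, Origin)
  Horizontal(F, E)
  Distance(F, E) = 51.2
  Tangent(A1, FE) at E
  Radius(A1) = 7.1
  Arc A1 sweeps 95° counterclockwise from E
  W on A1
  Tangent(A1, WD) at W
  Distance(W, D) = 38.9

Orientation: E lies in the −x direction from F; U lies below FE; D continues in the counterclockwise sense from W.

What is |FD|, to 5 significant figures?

71.914

On A1, E sits at bearing 90° from U; a 95° counterclockwise sweep puts W at bearing 185°, so W = U + 7.1·(cos 185°, sin 185°) = (-58.273, -7.7188). Tangency of A1 to WD means the radius UW is perpendicular to WD, so WD runs along (−sin 185°, cos 185°); with |WD| = 38.9, D = (-54.883, -46.471). Then |FD| = |D − F| = 71.914.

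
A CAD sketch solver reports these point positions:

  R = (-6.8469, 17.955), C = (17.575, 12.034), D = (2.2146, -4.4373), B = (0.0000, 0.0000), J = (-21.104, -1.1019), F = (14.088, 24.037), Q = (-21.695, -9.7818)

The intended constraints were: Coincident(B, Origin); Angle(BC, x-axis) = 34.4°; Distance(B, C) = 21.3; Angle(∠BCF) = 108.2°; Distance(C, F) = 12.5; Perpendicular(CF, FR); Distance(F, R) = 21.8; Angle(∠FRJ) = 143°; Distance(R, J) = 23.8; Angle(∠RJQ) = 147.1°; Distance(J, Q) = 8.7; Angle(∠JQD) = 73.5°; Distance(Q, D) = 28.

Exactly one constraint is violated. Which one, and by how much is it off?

Distance(Q, D) = 28 — off by 3.50.

B = (0.00, 0.00) ✓; BC at 34.40° ✓; |BC| = 21.30 ✓; ∠BCF = 108.2° ✓; |CF| = 12.50 ✓; ∠(CF, FR) = 90.00° ✓; |FR| = 21.80 ✓; ∠FRJ = 143.0° ✓; |RJ| = 23.80 ✓; ∠RJQ = 147.1° ✓; |JQ| = 8.700 ✓; ∠JQD = 73.50° ✓; |QD| = 24.50 ✗.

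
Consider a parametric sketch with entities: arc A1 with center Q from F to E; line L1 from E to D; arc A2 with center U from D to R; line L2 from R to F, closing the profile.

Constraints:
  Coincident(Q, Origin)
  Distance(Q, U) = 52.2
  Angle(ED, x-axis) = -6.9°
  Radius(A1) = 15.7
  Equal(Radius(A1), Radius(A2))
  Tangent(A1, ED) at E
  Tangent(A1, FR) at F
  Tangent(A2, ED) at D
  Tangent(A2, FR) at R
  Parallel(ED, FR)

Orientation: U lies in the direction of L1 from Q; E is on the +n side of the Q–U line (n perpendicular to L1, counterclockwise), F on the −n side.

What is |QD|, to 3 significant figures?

54.5

The slot axis is L1's direction at -6.9°, so u = (cos -6.9°, sin -6.9°) = (0.993, -0.120) and n = (−sin -6.9°, cos -6.9°) = (0.120, 0.993). Q is at the origin and U lies 52.2 along u from Q, so U = 52.2·u = (51.8, -6.27). Tangency of A1 to both parallel lines with radius 15.7 puts E and F at Q ± 15.7·n: E = (1.89, 15.6), F = (-1.89, -15.6). Equal radii place D and R the same way about U: D = U + 15.7·n = (53.7, 9.32), R = U − 15.7·n = (49.9, -21.9). Then |QD| = |D − Q| = 54.5.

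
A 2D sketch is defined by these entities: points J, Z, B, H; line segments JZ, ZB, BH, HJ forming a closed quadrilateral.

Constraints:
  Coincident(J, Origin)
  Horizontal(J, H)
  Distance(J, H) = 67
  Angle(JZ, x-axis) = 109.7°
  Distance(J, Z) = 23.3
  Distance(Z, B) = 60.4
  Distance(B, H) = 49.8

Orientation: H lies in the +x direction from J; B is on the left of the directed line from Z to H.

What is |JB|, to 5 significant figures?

66.104

Checks: |ZB| = 60.40 ✓; |BH| = 49.80 ✓.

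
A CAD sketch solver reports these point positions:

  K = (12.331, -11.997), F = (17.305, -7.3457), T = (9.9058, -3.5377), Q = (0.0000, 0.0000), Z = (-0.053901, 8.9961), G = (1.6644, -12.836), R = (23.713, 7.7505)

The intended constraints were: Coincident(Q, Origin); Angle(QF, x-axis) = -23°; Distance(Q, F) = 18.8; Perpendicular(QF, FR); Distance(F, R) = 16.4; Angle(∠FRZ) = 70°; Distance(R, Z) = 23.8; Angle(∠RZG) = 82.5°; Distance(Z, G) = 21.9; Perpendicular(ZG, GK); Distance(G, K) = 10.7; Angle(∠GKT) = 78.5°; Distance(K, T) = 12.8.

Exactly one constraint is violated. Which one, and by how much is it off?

Distance(K, T) = 12.8 — off by 4.00.

Q = (0.00, 0.00) ✓; QF at -23.00° ✓; |QF| = 18.80 ✓; ∠(QF, FR) = 90.00° ✓; |FR| = 16.40 ✓; ∠FRZ = 70.00° ✓; |RZ| = 23.80 ✓; ∠RZG = 82.50° ✓; |ZG| = 21.90 ✓; ∠(ZG, GK) = 90.00° ✓; |GK| = 10.70 ✓; ∠GKT = 78.50° ✓; |KT| = 8.800 ✗.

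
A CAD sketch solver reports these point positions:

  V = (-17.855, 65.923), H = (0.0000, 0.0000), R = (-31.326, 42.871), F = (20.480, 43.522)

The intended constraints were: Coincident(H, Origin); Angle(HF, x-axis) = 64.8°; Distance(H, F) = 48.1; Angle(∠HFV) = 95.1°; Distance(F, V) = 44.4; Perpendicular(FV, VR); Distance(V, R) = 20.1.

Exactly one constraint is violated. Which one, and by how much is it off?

Distance(V, R) = 20.1 — off by 6.60.

H = (0.00, 0.00) ✓; HF at 64.80° ✓; |HF| = 48.10 ✓; ∠HFV = 95.10° ✓; |FV| = 44.40 ✓; ∠(FV, VR) = 90.00° ✓; |VR| = 26.70 ✗.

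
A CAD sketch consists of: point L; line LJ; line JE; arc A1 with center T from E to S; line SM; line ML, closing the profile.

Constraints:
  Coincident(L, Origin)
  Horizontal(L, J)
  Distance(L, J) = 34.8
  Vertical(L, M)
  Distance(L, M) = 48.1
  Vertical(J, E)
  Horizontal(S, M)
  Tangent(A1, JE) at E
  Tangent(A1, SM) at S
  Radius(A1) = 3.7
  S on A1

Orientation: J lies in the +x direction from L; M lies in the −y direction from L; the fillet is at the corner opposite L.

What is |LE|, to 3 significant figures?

56.4

L is at the origin; LJ is horizontal with |LJ| = 34.8 and J on the +x side, so J = (34.8, 0.00). L and M share the same x with |LM| = 48.1 and M on the −y side, so M = (0.00, -48.1). The virtual corner opposite L is at (34.8, -48.1). A1 meets JE tangentially, so TE is at right angles to JE and tangency of A1 to SM means the radius TS is perpendicular to SM, with radius 3.7, so the center T sits 3.7 in from both sides at T = (31.1, -44.4). That places the tangent points at E = (34.8, -44.4) on JE and S = (31.1, -48.1) on SM. Then |LE| = |E − L| = 56.4.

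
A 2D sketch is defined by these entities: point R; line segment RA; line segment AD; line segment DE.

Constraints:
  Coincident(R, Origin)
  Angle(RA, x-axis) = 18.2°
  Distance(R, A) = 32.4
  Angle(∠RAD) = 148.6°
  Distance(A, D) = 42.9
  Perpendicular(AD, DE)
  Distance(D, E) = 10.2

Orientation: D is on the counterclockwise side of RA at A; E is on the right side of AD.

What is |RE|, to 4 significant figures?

75.57

R is at the origin; RA runs at 18.2° with length 32.4, so A = 32.4·(cos 18.2°, sin 18.2°) = (30.78, 10.12). ∠RAD = 148.6°, so AD runs at 18.2° + (180° − 148.6°) = 49.60° from the x-axis; with |AD| = 42.9, D = A + 42.9·(cos 49.60°, sin 49.60°) = (58.58, 42.79). AD is perpendicular to DE; with |DE| = 10.2 on the right of AD, E = D + 10.2·(0.7615, -0.6481) = (66.35, 36.18). Then |RE| = |E − R| = 75.57.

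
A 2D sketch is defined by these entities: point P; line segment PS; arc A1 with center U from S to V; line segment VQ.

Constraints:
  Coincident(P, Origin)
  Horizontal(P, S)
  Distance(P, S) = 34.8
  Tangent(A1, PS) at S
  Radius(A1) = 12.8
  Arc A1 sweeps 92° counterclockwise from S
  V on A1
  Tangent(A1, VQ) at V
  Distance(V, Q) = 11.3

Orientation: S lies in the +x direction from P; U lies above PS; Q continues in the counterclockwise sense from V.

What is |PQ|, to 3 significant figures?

53.2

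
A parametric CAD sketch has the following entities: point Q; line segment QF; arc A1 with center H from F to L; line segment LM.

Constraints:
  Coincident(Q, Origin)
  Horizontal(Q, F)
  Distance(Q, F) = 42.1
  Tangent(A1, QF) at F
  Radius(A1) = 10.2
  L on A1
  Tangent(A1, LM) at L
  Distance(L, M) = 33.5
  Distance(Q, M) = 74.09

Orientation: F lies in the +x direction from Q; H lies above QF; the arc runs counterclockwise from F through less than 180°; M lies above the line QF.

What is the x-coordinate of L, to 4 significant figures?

51.60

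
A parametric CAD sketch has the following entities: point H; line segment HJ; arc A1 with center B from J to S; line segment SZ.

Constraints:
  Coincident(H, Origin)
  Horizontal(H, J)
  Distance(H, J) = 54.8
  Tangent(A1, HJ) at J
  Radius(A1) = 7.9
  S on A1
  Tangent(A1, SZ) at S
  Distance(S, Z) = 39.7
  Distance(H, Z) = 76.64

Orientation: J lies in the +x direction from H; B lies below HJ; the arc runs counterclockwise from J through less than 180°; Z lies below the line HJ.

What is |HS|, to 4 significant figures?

48.42

H is at the origin; HJ is horizontal with |HJ| = 54.8 and J on the +x side, so J = (54.80, 0.000). Since A1 is tangent to HJ there, BJ ⟂ HJ, so B = J + (0, -7.9) = (54.80, -7.900). Since BS ⟂ SZ (tangency), |BZ| = √(7.9² + 39.7²) = 40.48 regardless of where S sits on A1. So Z lies on both circle(H, 76.64) and circle(B, 40.48); the below-HJ intersection is Z = (59.68, -48.08). S is the foot of the tangent from Z: S = (47.29, -10.36).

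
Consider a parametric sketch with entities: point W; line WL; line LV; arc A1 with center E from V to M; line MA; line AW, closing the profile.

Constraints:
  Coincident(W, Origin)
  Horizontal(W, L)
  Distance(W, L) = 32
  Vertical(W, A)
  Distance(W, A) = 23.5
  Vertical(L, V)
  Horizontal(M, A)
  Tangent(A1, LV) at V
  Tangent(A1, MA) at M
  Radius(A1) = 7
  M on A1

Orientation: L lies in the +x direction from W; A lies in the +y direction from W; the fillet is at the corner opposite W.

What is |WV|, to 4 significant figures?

36.00

The virtual corner opposite W is at (32.00, 23.50). Tangency of A1 to LV means the radius EV is perpendicular to LV and A1 meets MA tangentially, so EM is at right angles to MA, with radius 7.0, so the center E sits 7.0 in from both sides at E = (25.00, 16.50). That places the tangent points at V = (32.00, 16.50) on LV and M = (25.00, 23.50) on MA. Then |WV| = |V − W| = 36.00.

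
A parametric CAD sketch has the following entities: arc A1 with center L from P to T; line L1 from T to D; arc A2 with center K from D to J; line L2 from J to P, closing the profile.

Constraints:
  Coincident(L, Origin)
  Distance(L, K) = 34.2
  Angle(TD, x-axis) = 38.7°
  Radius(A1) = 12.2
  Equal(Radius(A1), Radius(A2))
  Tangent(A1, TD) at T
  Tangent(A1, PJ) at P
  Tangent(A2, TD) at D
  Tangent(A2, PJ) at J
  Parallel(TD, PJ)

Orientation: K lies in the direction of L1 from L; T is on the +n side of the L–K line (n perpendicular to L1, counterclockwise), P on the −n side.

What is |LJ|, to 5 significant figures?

36.311

Tangency of A1 to both parallel lines with radius 12.2 puts T and P at L ± 12.2·n: T = (-7.6280, 9.5213), P = (7.6280, -9.5213). Equal radii place D and J the same way about K: D = K + 12.2·n = (19.063, 30.905), J = K − 12.2·n = (34.319, 11.862). Then |LJ| = |J − L| = 36.311.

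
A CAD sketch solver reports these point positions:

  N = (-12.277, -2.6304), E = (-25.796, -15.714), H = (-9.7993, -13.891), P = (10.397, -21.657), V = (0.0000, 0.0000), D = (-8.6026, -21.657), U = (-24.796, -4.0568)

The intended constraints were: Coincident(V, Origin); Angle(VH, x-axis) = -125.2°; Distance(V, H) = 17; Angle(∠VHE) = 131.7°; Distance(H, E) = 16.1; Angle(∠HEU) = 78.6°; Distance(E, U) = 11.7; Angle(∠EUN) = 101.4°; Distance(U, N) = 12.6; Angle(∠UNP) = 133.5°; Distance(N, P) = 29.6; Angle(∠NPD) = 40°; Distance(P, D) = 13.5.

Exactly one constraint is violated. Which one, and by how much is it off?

Distance(P, D) = 13.5 — off by 5.50.

V = (0.00, 0.00) ✓; VH at -125.2° ✓; |VH| = 17.00 ✓; ∠VHE = 131.7° ✓; |HE| = 16.10 ✓; ∠HEU = 78.60° ✓; |EU| = 11.70 ✓; ∠EUN = 101.4° ✓; |UN| = 12.60 ✓; ∠UNP = 133.5° ✓; |NP| = 29.60 ✓; ∠NPD = 40.00° ✓; |PD| = 19.00 ✗.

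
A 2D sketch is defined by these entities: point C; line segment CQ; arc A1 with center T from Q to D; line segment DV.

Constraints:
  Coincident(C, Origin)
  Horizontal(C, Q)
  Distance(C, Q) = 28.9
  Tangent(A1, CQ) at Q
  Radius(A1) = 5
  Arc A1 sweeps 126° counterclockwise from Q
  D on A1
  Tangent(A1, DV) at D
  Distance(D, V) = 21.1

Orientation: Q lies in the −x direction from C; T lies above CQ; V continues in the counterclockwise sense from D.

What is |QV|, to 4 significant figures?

26.37

On A1, Q sits at bearing -90° from T; a 126° counterclockwise sweep puts D at bearing 36°, so D = T + 5.0·(cos 36°, sin 36°) = (-24.85, 7.939). Since A1 is tangent to DV there, TD ⟂ DV, so DV runs along (−sin 36°, cos 36°); with |DV| = 21.1, V = (-37.26, 25.01). Then |QV| = |V − Q| = 26.37.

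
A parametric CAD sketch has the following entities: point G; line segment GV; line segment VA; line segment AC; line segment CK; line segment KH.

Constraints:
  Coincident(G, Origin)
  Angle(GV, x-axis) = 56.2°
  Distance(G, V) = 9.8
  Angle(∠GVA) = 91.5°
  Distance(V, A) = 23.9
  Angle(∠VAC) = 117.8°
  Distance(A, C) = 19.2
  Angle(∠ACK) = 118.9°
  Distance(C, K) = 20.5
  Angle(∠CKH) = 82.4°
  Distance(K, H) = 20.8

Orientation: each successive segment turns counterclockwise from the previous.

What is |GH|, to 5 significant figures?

12.336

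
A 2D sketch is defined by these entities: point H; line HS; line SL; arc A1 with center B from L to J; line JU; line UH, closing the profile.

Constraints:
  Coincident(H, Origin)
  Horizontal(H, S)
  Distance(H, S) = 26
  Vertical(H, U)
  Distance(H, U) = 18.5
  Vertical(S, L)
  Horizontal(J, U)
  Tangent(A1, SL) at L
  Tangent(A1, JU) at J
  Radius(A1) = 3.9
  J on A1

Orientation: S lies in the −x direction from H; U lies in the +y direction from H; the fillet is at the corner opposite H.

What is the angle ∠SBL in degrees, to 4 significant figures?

75.04°

The virtual corner opposite H is at (-26.00, 18.50). Tangency of A1 to SL means the radius BL is perpendicular to SL and tangency of A1 to JU means the radius BJ is perpendicular to JU, with radius 3.9, so the center B sits 3.9 in from both sides at B = (-22.10, 14.60). That places the tangent points at L = (-26.00, 14.60) on SL and J = (-22.10, 18.50) on JU. Then cos ∠SBL = BS·BL / (|BS||BL|), giving 75.04°.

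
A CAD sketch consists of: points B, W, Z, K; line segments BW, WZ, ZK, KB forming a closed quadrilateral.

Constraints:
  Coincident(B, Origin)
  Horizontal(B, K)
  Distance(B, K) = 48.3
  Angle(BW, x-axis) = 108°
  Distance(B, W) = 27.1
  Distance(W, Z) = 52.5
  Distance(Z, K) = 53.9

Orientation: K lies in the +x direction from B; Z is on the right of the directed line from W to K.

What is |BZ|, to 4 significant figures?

25.90

Checks: |WZ| = 52.50 ✓; |ZK| = 53.90 ✓.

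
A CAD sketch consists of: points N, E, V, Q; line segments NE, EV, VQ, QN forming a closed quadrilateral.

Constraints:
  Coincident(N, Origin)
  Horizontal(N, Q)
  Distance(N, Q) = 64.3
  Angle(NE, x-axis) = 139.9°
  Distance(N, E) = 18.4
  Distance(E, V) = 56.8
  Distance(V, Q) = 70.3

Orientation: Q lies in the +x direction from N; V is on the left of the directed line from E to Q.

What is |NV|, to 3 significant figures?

60.0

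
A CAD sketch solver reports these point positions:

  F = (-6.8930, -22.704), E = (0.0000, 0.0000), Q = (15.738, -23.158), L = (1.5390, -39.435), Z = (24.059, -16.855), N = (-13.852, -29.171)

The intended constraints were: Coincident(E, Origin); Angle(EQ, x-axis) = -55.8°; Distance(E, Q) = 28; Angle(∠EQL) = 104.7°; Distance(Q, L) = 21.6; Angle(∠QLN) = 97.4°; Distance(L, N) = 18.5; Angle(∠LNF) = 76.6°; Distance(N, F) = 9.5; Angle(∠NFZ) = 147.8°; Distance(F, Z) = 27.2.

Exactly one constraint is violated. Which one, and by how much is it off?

Distance(F, Z) = 27.2 — off by 4.30.

E = (0.00, 0.00) ✓; EQ at -55.80° ✓; |EQ| = 28.00 ✓; ∠EQL = 104.7° ✓; |QL| = 21.60 ✓; ∠QLN = 97.40° ✓; |LN| = 18.50 ✓; ∠LNF = 76.60° ✓; |NF| = 9.500 ✓; ∠NFZ = 147.8° ✓; |FZ| = 31.50 ✗.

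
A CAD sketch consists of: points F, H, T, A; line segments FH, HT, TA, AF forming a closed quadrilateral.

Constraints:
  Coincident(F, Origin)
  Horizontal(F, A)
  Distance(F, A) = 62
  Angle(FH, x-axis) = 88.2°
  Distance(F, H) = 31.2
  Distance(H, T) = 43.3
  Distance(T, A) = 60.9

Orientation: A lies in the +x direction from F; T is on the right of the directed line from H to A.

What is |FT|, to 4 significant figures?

12.31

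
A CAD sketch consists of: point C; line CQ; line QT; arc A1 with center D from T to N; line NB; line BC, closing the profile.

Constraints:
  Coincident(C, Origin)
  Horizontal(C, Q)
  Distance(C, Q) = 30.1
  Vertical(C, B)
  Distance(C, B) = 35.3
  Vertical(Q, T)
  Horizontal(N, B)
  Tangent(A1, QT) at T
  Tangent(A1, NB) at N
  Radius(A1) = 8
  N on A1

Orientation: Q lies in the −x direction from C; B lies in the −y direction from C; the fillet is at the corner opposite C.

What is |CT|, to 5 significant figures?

40.636

C is at the origin; C and Q share the same y with |CQ| = 30.1 and Q on the −x side, so Q = (-30.100, 0.0000). CB is vertical with |CB| = 35.3 and B on the −y side, so B = (0.0000, -35.300). The virtual corner opposite C is at (-30.100, -35.300). The tangent condition forces DT to be normal to QT and tangency of A1 to NB means the radius DN is perpendicular to NB, with radius 8.0, so the center D sits 8.0 in from both sides at D = (-22.100, -27.300). That places the tangent points at T = (-30.100, -27.300) on QT and N = (-22.100, -35.300) on NB. Then |CT| = |T − C| = 40.636.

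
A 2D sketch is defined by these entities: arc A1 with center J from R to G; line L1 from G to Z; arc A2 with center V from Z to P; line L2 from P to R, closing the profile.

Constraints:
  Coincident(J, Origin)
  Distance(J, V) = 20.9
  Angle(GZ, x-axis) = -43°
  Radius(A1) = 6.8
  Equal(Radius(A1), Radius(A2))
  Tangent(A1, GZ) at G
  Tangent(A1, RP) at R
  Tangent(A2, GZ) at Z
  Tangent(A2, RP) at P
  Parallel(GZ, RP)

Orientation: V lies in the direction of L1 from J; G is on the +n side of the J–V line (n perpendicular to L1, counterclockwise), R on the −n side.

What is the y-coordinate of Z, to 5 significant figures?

-9.2806

The slot axis is L1's direction at -43.0°, so u = (cos -43.0°, sin -43.0°) = (0.73135, -0.68200) and n = (−sin -43.0°, cos -43.0°) = (0.68200, 0.73135). J is at the origin and V lies 20.9 along u from J, so V = 20.9·u = (15.285, -14.254). Tangency of A1 to both parallel lines with radius 6.8 puts G and R at J ± 6.8·n: G = (4.6376, 4.9732), R = (-4.6376, -4.9732). Equal radii place Z and P the same way about V: Z = V + 6.8·n = (19.923, -9.2806), P = V − 6.8·n = (10.648, -19.227). So Z.y = -9.2806.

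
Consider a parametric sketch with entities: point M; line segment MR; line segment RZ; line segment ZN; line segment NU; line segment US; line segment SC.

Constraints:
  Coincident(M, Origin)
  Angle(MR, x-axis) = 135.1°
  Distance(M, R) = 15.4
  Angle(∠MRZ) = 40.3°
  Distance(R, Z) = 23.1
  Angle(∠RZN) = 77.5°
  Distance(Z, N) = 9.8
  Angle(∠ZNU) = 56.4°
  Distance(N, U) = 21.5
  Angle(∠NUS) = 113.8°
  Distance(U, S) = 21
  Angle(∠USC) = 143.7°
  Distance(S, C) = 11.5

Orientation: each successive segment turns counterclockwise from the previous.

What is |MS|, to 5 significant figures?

35.389

∠ZNU = 56.4° gives NU at 140.90° from the x-axis; with |NU| = 21.5, U = (-16.304, 4.3252). ∠NUS = 113.8° gives US at -152.90° from the x-axis; with |US| = 21.0, S = (-34.998, -5.2412). Then |MS| = |S − M| = 35.389.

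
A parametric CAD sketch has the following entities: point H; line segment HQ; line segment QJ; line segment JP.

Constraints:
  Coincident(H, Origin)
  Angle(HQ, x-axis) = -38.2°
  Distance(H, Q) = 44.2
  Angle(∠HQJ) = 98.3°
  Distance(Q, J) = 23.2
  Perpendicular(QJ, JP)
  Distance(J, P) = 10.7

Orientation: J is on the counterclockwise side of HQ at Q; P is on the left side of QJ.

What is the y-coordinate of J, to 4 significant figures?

-11.36

H is at the origin; HQ runs at -38.2° with length 44.2, so Q = 44.2·(cos -38.2°, sin -38.2°) = (34.73, -27.33). ∠HQJ = 98.3°, so QJ runs at -38.2° + (180° − 98.3°) = 43.50° from the x-axis; with |QJ| = 23.2, J = Q + 23.2·(cos 43.50°, sin 43.50°) = (51.56, -11.36). So J.y = -11.36.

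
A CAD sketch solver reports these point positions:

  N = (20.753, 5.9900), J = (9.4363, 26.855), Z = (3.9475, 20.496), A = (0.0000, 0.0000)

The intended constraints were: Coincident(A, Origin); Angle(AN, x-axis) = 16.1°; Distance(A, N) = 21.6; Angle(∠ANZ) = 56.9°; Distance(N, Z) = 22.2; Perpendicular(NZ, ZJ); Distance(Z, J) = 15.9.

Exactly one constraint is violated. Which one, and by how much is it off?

Distance(Z, J) = 15.9 — off by 7.50.

A = (0.00, 0.00) ✓; AN at 16.10° ✓; |AN| = 21.60 ✓; ∠ANZ = 56.90° ✓; |NZ| = 22.20 ✓; ∠(NZ, ZJ) = 90.00° ✓; |ZJ| = 8.400 ✗.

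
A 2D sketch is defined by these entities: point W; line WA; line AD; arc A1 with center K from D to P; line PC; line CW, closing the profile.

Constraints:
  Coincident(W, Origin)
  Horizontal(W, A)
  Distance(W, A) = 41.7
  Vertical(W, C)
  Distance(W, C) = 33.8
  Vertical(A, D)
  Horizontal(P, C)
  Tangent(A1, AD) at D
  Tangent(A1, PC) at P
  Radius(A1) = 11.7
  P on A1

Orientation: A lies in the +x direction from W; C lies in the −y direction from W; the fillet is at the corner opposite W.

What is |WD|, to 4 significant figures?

47.19

The virtual corner opposite W is at (41.70, -33.80). Since A1 is tangent to AD there, KD ⟂ AD and tangency of A1 to PC means the radius KP is perpendicular to PC, with radius 11.7, so the center K sits 11.7 in from both sides at K = (30.00, -22.10). That places the tangent points at D = (41.70, -22.10) on AD and P = (30.00, -33.80) on PC. Then |WD| = |D − W| = 47.19.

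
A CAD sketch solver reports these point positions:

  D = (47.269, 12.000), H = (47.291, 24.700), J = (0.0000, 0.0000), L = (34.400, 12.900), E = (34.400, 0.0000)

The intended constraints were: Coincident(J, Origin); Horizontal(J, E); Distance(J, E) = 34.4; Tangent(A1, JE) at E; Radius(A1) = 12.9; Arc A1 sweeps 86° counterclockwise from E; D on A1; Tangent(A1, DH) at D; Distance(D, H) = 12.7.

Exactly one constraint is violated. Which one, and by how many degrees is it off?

Tangent(A1, DH) at D — off by 3.90°.

J = (0.00, 0.00) ✓; J.y = 0.00, E.y = 0.00 ✓; |JE| = 34.40 ✓; ∠(LE, EJ) = 90.00° ✓; |LE| = 12.90 ✓; bearing(L→D) − bearing(L→E) = 86.00° ✓; |LD| = 12.90 ✓; ∠(LD, DH) = 86.10° ✗; |DH| = 12.70 ✓.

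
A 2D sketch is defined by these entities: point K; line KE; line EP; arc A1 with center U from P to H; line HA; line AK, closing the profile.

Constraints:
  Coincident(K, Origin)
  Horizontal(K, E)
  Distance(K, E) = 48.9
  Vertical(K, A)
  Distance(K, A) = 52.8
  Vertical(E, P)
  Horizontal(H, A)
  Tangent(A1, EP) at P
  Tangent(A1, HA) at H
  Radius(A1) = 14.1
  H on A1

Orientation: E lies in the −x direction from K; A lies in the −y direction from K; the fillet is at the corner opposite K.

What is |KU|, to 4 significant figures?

52.05

K is at the origin; KE is horizontal with |KE| = 48.9 and E on the −x side, so E = (-48.90, 0.000). KA is vertical with |KA| = 52.8 and A on the −y side, so A = (0.000, -52.80). The virtual corner opposite K is at (-48.90, -52.80). Since A1 is tangent to EP there, UP ⟂ EP and since A1 is tangent to HA there, UH ⟂ HA, with radius 14.1, so the center U sits 14.1 in from both sides at U = (-34.80, -38.70). Then |KU| = |U − K| = 52.05.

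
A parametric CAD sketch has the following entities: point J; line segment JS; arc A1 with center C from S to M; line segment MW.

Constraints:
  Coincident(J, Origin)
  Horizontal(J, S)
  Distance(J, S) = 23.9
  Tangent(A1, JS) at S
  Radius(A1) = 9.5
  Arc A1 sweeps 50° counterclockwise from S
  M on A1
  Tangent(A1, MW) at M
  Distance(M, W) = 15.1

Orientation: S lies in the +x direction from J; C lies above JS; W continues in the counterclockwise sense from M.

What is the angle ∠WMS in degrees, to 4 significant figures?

155.0°

J is at the origin; JS is horizontal with |JS| = 23.9 and S on the +x side, so S = (23.90, 0.000). A1 meets JS tangentially, so CS is at right angles to JS, so C = S + (0, 9.5) = (23.90, 9.500). On A1, S sits at bearing -90° from C; a 50° counterclockwise sweep puts M at bearing -40°, so M = C + 9.5·(cos -40°, sin -40°) = (31.18, 3.394). Tangency of A1 to MW means the radius CM is perpendicular to MW, so MW runs along (−sin -40°, cos -40°); with |MW| = 15.1, W = (40.88, 14.96). Then cos ∠WMS = MW·MS / (|MW||MS|), giving 155.0°.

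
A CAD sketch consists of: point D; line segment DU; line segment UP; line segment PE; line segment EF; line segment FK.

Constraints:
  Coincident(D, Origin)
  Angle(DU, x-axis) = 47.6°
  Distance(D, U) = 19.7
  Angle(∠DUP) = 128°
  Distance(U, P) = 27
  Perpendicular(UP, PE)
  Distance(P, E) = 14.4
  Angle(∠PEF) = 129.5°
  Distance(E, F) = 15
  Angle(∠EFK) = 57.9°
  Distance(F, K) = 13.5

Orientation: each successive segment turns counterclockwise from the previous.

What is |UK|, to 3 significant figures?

17.3

D is at the origin; DU runs at 47.6° with length 19.7, so U = (13.3, 14.5). ∠DUP = 128.0° gives UP at 99.6° from the x-axis; with |UP| = 27.0, P = (8.78, 41.2). The perpendicularity gives PE at right angles to UP, so PE runs at -170°; with |PE| = 14.4, E = (-5.42, 38.8). ∠PEF = 129.5° gives EF at -120° from the x-axis; with |EF| = 15.0, F = (-12.9, 25.8). ∠EFK = 57.9° gives FK at 2.20° from the x-axis; with |FK| = 13.5, K = (0.595, 26.3). Then |UK| = |K − U| = 17.3.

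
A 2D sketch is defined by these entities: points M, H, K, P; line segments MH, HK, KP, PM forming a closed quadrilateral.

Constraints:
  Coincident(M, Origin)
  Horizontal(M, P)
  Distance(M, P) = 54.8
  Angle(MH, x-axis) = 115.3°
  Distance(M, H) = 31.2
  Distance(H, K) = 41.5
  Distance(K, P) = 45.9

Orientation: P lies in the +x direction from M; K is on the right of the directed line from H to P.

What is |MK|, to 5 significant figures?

11.421

Checks: |HK| = 41.50 ✓; |KP| = 45.90 ✓.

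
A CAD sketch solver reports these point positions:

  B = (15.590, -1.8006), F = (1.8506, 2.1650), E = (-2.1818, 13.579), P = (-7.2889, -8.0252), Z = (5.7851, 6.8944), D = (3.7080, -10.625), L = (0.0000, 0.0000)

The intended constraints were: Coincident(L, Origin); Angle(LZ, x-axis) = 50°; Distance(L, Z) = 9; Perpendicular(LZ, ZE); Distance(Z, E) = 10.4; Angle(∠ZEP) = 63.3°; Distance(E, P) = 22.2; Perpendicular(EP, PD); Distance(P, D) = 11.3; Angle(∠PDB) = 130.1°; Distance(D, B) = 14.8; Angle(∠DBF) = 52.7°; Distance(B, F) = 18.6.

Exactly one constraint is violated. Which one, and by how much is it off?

Distance(B, F) = 18.6 — off by 4.30.

L = (0.00, 0.00) ✓; LZ at 50.00° ✓; |LZ| = 9.000 ✓; ∠(LZ, ZE) = 90.00° ✓; |ZE| = 10.40 ✓; ∠ZEP = 63.30° ✓; |EP| = 22.20 ✓; ∠(EP, PD) = 90.00° ✓; |PD| = 11.30 ✓; ∠PDB = 130.1° ✓; |DB| = 14.80 ✓; ∠DBF = 52.70° ✓; |BF| = 14.30 ✗.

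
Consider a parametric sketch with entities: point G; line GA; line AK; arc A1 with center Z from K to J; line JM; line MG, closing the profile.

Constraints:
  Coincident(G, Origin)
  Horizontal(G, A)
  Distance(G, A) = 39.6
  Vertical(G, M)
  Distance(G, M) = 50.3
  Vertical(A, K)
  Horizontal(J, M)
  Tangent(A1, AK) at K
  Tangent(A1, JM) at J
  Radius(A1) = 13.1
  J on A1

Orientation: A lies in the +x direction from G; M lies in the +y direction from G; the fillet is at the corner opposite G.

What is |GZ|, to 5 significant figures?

45.674

G is at the origin; GA is horizontal with |GA| = 39.6 and A on the +x side, so A = (39.600, 0.0000). G and M share the same x with |GM| = 50.3 and M on the +y side, so M = (0.0000, 50.300). The virtual corner opposite G is at (39.600, 50.300). A1 meets AK tangentially, so ZK is at right angles to AK and tangency of A1 to JM means the radius ZJ is perpendicular to JM, with radius 13.1, so the center Z sits 13.1 in from both sides at Z = (26.500, 37.200). Then |GZ| = |Z − G| = 45.674.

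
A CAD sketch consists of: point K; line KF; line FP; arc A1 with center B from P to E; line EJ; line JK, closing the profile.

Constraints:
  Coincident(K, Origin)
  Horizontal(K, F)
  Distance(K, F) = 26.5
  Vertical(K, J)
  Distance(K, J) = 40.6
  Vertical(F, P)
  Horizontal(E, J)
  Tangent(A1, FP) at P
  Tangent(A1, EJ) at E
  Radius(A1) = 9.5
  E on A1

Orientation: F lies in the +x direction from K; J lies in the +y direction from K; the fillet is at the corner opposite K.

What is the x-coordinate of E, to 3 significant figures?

17.0

K is at the origin; K and F share the same y with |KF| = 26.5 and F on the +x side, so F = (26.5, 0.00). K and J share the same x with |KJ| = 40.6 and J on the +y side, so J = (0.00, 40.6). The virtual corner opposite K is at (26.5, 40.6). Tangency of A1 to FP means the radius BP is perpendicular to FP and tangency of A1 to EJ means the radius BE is perpendicular to EJ, with radius 9.5, so the center B sits 9.5 in from both sides at B = (17.0, 31.1). That places the tangent points at P = (26.5, 31.1) on FP and E = (17.0, 40.6) on EJ. So E.x = 17.0.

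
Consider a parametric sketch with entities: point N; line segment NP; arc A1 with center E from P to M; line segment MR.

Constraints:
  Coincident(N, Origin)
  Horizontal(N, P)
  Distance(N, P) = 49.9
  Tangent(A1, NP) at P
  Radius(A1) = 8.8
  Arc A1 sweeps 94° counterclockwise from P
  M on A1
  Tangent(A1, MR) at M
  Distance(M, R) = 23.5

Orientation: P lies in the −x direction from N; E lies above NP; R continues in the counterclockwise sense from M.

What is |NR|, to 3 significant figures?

53.9

N is at the origin; N and P share the same y with |NP| = 49.9 and P on the −x side, so P = (-49.9, 0.00). Since A1 is tangent to NP there, EP ⟂ NP, so E = P + (0, 8.8) = (-49.9, 8.80). On A1, P sits at bearing -90° from E; a 94° counterclockwise sweep puts M at bearing 4°, so M = E + 8.8·(cos 4°, sin 4°) = (-41.1, 9.41). Tangency of A1 to MR means the radius EM is perpendicular to MR, so MR runs along (−sin 4°, cos 4°); with |MR| = 23.5, R = (-42.8, 32.9). Then |NR| = |R − N| = 53.9.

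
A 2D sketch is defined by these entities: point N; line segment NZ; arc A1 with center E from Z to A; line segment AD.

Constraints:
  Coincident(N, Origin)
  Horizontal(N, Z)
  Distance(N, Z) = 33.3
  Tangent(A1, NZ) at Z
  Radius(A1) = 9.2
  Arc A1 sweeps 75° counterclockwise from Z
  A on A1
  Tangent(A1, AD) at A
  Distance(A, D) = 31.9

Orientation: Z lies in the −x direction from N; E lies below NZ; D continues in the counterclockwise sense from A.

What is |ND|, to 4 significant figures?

62.93

On A1, Z sits at bearing 90° from E; a 75° counterclockwise sweep puts A at bearing 165°, so A = E + 9.2·(cos 165°, sin 165°) = (-42.19, -6.819). Tangency of A1 to AD means the radius EA is perpendicular to AD, so AD runs along (−sin 165°, cos 165°); with |AD| = 31.9, D = (-50.44, -37.63). Then |ND| = |D − N| = 62.93.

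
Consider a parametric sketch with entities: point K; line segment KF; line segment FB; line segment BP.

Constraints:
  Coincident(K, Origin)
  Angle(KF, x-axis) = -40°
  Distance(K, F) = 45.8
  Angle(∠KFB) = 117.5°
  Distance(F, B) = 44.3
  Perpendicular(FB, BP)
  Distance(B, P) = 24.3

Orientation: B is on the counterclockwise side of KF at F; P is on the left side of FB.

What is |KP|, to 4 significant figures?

67.45

K is at the origin; KF runs at -40.0° with length 45.8, so F = 45.8·(cos -40.0°, sin -40.0°) = (35.08, -29.44). ∠KFB = 117.5°, so FB runs at -40.0° + (180° − 117.5°) = 22.50° from the x-axis; with |FB| = 44.3, B = F + 44.3·(cos 22.50°, sin 22.50°) = (76.01, -12.49). The perpendicularity gives BP at right angles to FB; with |BP| = 24.3 on the left of FB, P = B + 24.3·(-0.3827, 0.9239) = (66.71, 9.963). Then |KP| = |P − K| = 67.45.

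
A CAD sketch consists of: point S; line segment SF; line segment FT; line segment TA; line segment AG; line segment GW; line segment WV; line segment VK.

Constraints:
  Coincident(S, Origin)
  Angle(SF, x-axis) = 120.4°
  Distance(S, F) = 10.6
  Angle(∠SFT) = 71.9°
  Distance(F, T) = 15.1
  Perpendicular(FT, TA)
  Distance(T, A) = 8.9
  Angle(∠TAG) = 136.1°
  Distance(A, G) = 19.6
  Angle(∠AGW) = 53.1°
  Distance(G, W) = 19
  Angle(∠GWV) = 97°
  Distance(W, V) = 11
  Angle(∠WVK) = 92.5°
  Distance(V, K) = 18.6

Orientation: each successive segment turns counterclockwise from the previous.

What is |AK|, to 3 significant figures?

9.92

∠GWV = 97.0° gives WV at -148° from the x-axis; with |WV| = 11.0, V = (-10.5, 1.58). ∠WVK = 92.5° gives VK at -60.2° from the x-axis; with |VK| = 18.6, K = (-1.21, -14.6). Then |AK| = |K − A| = 9.92.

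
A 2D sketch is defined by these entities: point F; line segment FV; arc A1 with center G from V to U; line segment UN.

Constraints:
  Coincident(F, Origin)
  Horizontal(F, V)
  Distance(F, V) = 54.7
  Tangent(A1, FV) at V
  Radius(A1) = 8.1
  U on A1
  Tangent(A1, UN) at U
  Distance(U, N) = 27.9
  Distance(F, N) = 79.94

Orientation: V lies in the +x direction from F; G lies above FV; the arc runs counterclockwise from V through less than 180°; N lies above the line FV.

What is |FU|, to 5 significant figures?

62.136

Checks: |GU| = 8.100 ✓; ∠(GU, UN) = 90.00° ✓; |UN| = 27.90 ✓; |FN| = 79.94 ✓.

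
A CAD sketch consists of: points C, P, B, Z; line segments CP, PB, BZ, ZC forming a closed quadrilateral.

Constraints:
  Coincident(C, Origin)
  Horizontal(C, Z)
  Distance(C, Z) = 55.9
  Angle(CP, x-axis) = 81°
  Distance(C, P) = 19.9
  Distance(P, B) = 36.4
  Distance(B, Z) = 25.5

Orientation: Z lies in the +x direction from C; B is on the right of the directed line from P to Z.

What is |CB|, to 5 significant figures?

30.993

C is at the origin; CZ is horizontal with |CZ| = 55.9 and Z in +x, so Z = (55.9, 0). CP runs at 81.0° with |CP| = 19.9, so P = (3.1130, 19.655). B is determined by |PB| = 36.4 and |BZ| = 25.5 together: it lies at the intersection of circle(P, 36.4) and circle(Z, 25.5). With |PZ| = 56.327, the foot of the radical line on PZ is 34.153 from P and the perpendicular offset is √(36.4² − 34.153²) = 12.591. Taking the right-of-PZ solution: B = (30.726, -4.0622).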